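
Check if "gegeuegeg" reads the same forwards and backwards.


Word: "gegeuegeg"
Reversed: "gegeuegeg"
Forward == Backward? gegeuegeg == gegeuegeg
Palindrome = Yes


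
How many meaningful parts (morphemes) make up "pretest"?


Word: "pretest"
Morphemes: pre- + test
Each morpheme carries meaning
= 2 morphemes


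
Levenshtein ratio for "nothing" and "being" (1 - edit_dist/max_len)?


Word 1: "nothing" (length 7)
Word 2: "being" (length 5)
One optimal edit sequence:
  1. delete 'n'  (+1)
  2. delete 'o'  (+1)
  3. substitute 't' -> 'b'  (+1)
  4. substitute 'h' -> 'e'  (+1)
  5. keep 'i'
  6. keep 'n'
  7. keep 'g'
Edit distance = 4
Max length = max(7, 5) = 7
Similarity = 1 - 4/7
= 0.4286


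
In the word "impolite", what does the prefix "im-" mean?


Prefix: im-
As in: impolite -> im- + polite
Meaning = not / into


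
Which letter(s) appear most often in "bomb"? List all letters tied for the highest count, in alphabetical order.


Word: "bomb"
Letter counts:
  'b': 2
  'm': 1
  'o': 1
Maximum count = 2
Most frequent = 'b' (2 times each)


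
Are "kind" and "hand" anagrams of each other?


Word 1: "kind" → sorted: dikn
Word 2: "hand" → sorted: adhn
Same letters? dikn != adhn
Anagram = No


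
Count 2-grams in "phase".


Word: "phase" (length 5)
Number of 2-grams = length - 2 + 1 = 5 - 2 + 1
= 4


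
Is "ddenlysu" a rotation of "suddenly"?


Word: "suddenly", Candidate: "ddenlysu"
Method: check if candidate is substring of word+word
"suddenlysuddenly" contains "ddenlysu"? Yes
Is rotation = Yes


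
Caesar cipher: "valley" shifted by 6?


Word: "valley"
Shift: 6
Each letter → (letter + shift) mod 26:
  'v' (21) + 6 = 1 → 'b'
  'a' (0) + 6 = 6 → 'g'
  'l' (11) + 6 = 17 → 'r'
  'l' (11) + 6 = 17 → 'r'
  'e' (4) + 6 = 10 → 'k'
  'y' (24) + 6 = 4 → 'e'
Result = "bgrrke"


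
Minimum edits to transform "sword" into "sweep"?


Word 1: "sword" (length 5)
Word 2: "sweep" (length 5)
One optimal edit sequence (insert/delete/substitute each cost 1):
  1. keep 's'
  2. keep 'w'
  3. substitute 'o' -> 'e'  (+1)
  4. substitute 'r' -> 'e'  (+1)
  5. substitute 'd' -> 'p'  (+1)
Total edit operations: 3
Edit distance = 3


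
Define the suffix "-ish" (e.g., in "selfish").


Suffix: -ish
As in: selfish -> self + -ish
Meaning = somewhat / having the qualities of


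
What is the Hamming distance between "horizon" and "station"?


Comparing character by character (same length = 7):
  Pos 0: 'h' vs 's' !=
  Pos 1: 'o' vs 't' !=
  Pos 2: 'r' vs 'a' !=
  Pos 3: 'i' vs 't' !=
  Pos 4: 'z' vs 'i' !=
  Pos 5: 'o' vs 'o' =
  Pos 6: 'n' vs 'n' =
Hamming distance = 5


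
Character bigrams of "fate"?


Word: "fate" (length 4)
Number of bigrams = 4 - 2 + 1 = 3
  Position 0: "fa"
  Position 1: "at"
  Position 2: "te"
Bigrams = "fa", "at", "te"


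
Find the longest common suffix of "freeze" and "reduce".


Word 1: "freeze"
Word 2: "reduce"
Comparing from end:
  Pos -1: 'e' == 'e'
  Pos -2: 'z' != 'c' (stop)
LCS = "e" (length 1)


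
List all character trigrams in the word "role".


Word: "role" (length 4)
Number of trigrams = 4 - 3 + 1 = 2
  Position 0: "rol"
  Position 1: "ole"
Trigrams = "rol", "ole"


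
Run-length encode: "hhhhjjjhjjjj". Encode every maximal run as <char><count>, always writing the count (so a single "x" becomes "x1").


String: "hhhhjjjhjjjj"
Scanning for consecutive runs:
  'h' x 4
  'j' x 3
  'h' x 1
  'j' x 4
RLE = "h4j3h1j4"


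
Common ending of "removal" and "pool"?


Word 1: "removal"
Word 2: "pool"
Comparing from end:
  Pos -1: 'l' == 'l'
  Pos -2: 'a' != 'o' (stop)
LCS = "l" (length 1)


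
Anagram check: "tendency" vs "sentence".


Word 1: "tendency" → sorted: cdeennty
Word 2: "sentence" → sorted: ceeennst
Same letters? cdeennty != ceeennst
Anagram = No


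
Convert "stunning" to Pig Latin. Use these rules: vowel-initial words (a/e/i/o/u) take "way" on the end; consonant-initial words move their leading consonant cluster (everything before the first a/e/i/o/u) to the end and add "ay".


Word: "stunning"
Starts with consonant(s) → move to end, add 'ay'
Consonant cluster: "st"
Pig Latin = "unningstay"


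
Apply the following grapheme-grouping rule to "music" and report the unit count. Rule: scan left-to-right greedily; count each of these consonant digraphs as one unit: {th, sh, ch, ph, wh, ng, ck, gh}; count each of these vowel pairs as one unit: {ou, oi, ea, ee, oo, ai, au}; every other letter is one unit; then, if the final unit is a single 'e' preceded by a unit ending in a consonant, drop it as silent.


Word: "music" (5 letters)
Left-to-right scan:
  1. 'm' (letter)
  2. 'u' (letter)
  3. 's' (letter)
  4. 'i' (letter)
  5. 'c' (letter)
Units from scan: 5
Sound units = 5 units


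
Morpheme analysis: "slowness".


Word: "slowness"
Morphemes: slow + -ness
Each morpheme carries meaning
= 2 morphemes


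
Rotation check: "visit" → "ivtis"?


Word: "visit", Candidate: "ivtis"
Method: check if candidate is substring of word+word
"visitvisit" contains "ivtis"? No
Is rotation = No


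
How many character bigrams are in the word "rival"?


Word: "rival" (length 5)
Number of 2-grams = length - 2 + 1 = 5 - 2 + 1
= 4


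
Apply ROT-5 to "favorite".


Word: "favorite"
Shift: 5
Each letter → (letter + shift) mod 26:
  'f' (5) + 5 = 10 → 'k'
  'a' (0) + 5 = 5 → 'f'
  'v' (21) + 5 = 0 → 'a'
  'o' (14) + 5 = 19 → 't'
  'r' (17) + 5 = 22 → 'w'
  'i' (8) + 5 = 13 → 'n'
  't' (19) + 5 = 24 → 'y'
  'e' (4) + 5 = 9 → 'j'
Result = "kfatwnyj"


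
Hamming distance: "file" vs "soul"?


Comparing character by character (same length = 4):
  Pos 0: 'f' vs 's' !=
  Pos 1: 'i' vs 'o' !=
  Pos 2: 'l' vs 'u' !=
  Pos 3: 'e' vs 'l' !=
Hamming distance = 4


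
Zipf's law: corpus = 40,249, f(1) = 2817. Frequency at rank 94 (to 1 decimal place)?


Zipf's law: f(r) = f(1) / r
f(1) = 2817
f(94) = 2817 / 94
= 30.0 occurrences


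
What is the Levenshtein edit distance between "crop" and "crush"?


Word 1: "crop" (length 4)
Word 2: "crush" (length 5)
One optimal edit sequence (insert/delete/substitute each cost 1):
  1. keep 'c'
  2. keep 'r'
  3. insert 'u'  (+1)
  4. substitute 'o' -> 's'  (+1)
  5. substitute 'p' -> 'h'  (+1)
Total edit operations: 3
Edit distance = 3


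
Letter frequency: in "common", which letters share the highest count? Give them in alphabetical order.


Word: "common"
Letter counts:
  'c': 1
  'm': 2
  'n': 1
  'o': 2
Maximum count = 2
Most frequent = 'm', 'o' (2 times each)


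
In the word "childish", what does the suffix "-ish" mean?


Suffix: -ish
As in: childish -> child + -ish
Meaning = somewhat / having the qualities of


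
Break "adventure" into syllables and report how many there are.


Word: "adventure"
Syllable breakdown: ad · ven · ture
Counting: 3 parts
= 3 syllables


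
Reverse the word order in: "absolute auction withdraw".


Original: "absolute auction withdraw"
Words (1..n): absolute | auction | withdraw
Reversed (n..1): withdraw | auction | absolute
Result = "withdraw auction absolute"


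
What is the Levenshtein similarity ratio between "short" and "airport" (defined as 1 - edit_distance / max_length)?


Word 1: "short" (length 5)
Word 2: "airport" (length 7)
One optimal edit sequence:
  1. insert 'a'  (+1)
  2. insert 'i'  (+1)
  3. substitute 's' -> 'r'  (+1)
  4. substitute 'h' -> 'p'  (+1)
  5. keep 'o'
  6. keep 'r'
  7. keep 't'
Edit distance = 4
Max length = max(5, 7) = 7
Similarity = 1 - 4/7
= 0.4286


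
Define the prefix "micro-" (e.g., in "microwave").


Prefix: micro-
Example: microwave (micro- + wave)
Meaning = small


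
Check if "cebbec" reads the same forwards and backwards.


Word: "cebbec"
Reversed: "cebbec"
Forward == Backward? cebbec == cebbec
Palindrome = Yes


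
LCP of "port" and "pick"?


Word 1: "port"
Word 2: "pick"
Comparing from start:
  Pos 0: 'p' == 'p'
  Pos 1: 'o' != 'i' (stop)
LCP = "p" (length 1)


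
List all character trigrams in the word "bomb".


Word: "bomb" (length 4)
Number of trigrams = 4 - 3 + 1 = 2
  Position 0: "bom"
  Position 1: "omb"
Trigrams = "bom", "omb"


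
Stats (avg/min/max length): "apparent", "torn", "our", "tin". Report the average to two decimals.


Lengths: "apparent"=8, "torn"=4, "our"=3, "tin"=3
Sum = 18, Count = 4
Average = 18/4 = 4.50
= avg=4.50, min=3, max=8


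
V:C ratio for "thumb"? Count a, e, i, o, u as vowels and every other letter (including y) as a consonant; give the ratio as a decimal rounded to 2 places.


Word: "thumb"
Vowels (a,e,i,o,u): 1
Consonants: 4
Ratio = 1/4
= 0.25


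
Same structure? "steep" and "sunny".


Pattern of "steep": [0, 1, 2, 2, 3]
Pattern of "sunny": [0, 1, 2, 2, 3]
Patterns match
Same pattern = Yes


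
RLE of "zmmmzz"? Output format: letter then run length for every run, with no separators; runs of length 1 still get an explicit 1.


String: "zmmmzz"
Scanning for consecutive runs:
  'z' x 1
  'm' x 3
  'z' x 2
RLE = "z1m3z2"


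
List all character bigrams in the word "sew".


Word: "sew" (length 3)
Number of bigrams = 3 - 2 + 1 = 2
  Position 0: "se"
  Position 1: "ew"
Bigrams = "se", "ew"


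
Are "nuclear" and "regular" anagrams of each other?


Word 1: "nuclear" → sorted: acelnru
Word 2: "regular" → sorted: aeglrru
Same letters? acelnru != aeglrru
Anagram = No


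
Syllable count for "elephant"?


Word: "elephant"
Syllable breakdown: el / e / phant
Counting: 3 parts
= 3 syllables


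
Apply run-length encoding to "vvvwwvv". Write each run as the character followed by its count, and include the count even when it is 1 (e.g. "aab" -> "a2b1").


String: "vvvwwvv"
Scanning for consecutive runs:
  'v' x 3
  'w' x 2
  'v' x 2
RLE = "v3w2v2"


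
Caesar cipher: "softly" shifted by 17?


Word: "softly"
Shift: 17
Each letter → (letter + shift) mod 26:
  's' (18) + 17 = 9 → 'j'
  'o' (14) + 17 = 5 → 'f'
  'f' (5) + 17 = 22 → 'w'
  't' (19) + 17 = 10 → 'k'
  'l' (11) + 17 = 2 → 'c'
  'y' (24) + 17 = 15 → 'p'
Result = "jfwkcp"


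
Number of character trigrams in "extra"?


Word: "extra" (length 5)
Number of 3-grams = length - 3 + 1 = 5 - 3 + 1
= 3


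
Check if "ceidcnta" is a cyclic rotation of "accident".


Word: "accident", Candidate: "ceidcnta"
Method: check if candidate is substring of word+word
"accidentaccident" contains "ceidcnta"? No
Is rotation = No


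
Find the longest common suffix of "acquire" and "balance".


Word 1: "acquire"
Word 2: "balance"
Comparing from end:
  Pos -1: 'e' == 'e'
  Pos -2: 'r' != 'c' (stop)
LCS = "e" (length 1)


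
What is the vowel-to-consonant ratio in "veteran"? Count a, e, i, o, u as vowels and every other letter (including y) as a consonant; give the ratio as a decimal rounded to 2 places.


Word: "veteran"
Vowels (a,e,i,o,u): 3
Consonants: 4
Ratio = 3/4
= 0.75


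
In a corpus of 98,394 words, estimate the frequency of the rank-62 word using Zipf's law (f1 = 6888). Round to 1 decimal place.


Zipf's law: f(r) = f(1) / r
f(1) = 6888
f(62) = 6888 / 62
= 111.1 occurrences


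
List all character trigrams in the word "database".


Word: "database" (length 8)
Number of trigrams = 8 - 3 + 1 = 6
  Position 0: "dat"
  Position 1: "ata"
  Position 2: "tab"
  Position 3: "aba"
  Position 4: "bas"
  Position 5: "ase"
Trigrams = "dat", "ata", "tab", "aba", "bas", "ase"


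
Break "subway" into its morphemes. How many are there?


Word: "subway"
Morphemes: sub- + way
Each morpheme carries meaning
= 2 morphemes


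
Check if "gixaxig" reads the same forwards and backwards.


Word: "gixaxig"
Reversed: "gixaxig"
Forward == Backward? gixaxig == gixaxig
Palindrome = Yes


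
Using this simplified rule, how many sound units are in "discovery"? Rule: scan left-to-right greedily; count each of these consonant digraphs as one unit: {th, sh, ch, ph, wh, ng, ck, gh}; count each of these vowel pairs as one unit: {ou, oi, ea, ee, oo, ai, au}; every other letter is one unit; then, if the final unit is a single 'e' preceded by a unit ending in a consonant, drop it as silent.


Word: "discovery" (9 letters)
Left-to-right scan:
  (1) 'd' (letter)
  (2) 'i' (letter)
  (3) 's' (letter)
  (4) 'c' (letter)
  (5) 'o' (letter)
  (6) 'v' (letter)
  (7) 'e' (letter)
  (8) 'r' (letter)
  (9) 'y' (letter)
Units from scan: 9
Sound units = 9 units


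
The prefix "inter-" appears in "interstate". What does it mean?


Prefix: inter-
Example: interstate (inter- + state)
Meaning = between


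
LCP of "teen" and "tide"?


Word 1: "teen"
Word 2: "tide"
Comparing from start:
  Pos 0: 't' == 't'
  Pos 1: 'e' != 'i' (stop)
LCP = "t" (length 1)


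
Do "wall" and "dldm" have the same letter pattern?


Pattern of "wall": [0, 1, 2, 2]
Pattern of "dldm": [0, 1, 0, 2]
Patterns do not match
Same pattern = No


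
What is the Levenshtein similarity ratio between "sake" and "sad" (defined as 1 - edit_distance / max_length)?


Word 1: "sake" (length 4)
Word 2: "sad" (length 3)
One optimal edit sequence:
  1. keep 's'
  2. keep 'a'
  3. delete 'k'  (+1)
  4. substitute 'e' -> 'd'  (+1)
Edit distance = 2
Max length = max(4, 3) = 4
Similarity = 1 - 2/4
= 0.5000


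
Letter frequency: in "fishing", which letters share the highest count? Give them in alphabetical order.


Word: "fishing"
Letter counts:
  'f': 1
  'g': 1
  'h': 1
  'i': 2
  'n': 1
  's': 1
Maximum count = 2
Most frequent = 'i' (2 times each)


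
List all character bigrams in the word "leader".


Word: "leader" (length 6)
Number of bigrams = 6 - 2 + 1 = 5
  Position 0: "le"
  Position 1: "ea"
  Position 2: "ad"
  Position 3: "de"
  Position 4: "er"
Bigrams = "le", "ea", "ad", "de", "er"


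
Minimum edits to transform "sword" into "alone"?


Word 1: "sword" (length 5)
Word 2: "alone" (length 5)
One optimal edit sequence (insert/delete/substitute each cost 1):
  1. substitute 's' -> 'a'  (+1)
  2. substitute 'w' -> 'l'  (+1)
  3. keep 'o'
  4. substitute 'r' -> 'n'  (+1)
  5. substitute 'd' -> 'e'  (+1)
Total edit operations: 4
Edit distance = 4


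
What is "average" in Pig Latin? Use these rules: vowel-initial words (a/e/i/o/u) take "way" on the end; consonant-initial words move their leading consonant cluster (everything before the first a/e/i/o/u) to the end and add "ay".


Word: "average"
Starts with vowel → add 'way'
Pig Latin = "averageway"


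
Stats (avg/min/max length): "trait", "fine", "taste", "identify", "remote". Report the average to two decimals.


Lengths: "trait"=5, "fine"=4, "taste"=5, "identify"=8, "remote"=6
Sum = 28, Count = 5
Average = 28/5 = 5.60
= avg=5.60, min=4, max=8


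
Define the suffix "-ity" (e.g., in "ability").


Suffix: -ity
Example: ability (able + -ity, with a spelling change)
Meaning = quality of


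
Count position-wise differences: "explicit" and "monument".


Comparing character by character (same length = 8):
  Pos 0: 'e' vs 'm' !=
  Pos 1: 'x' vs 'o' !=
  Pos 2: 'p' vs 'n' !=
  Pos 3: 'l' vs 'u' !=
  Pos 4: 'i' vs 'm' !=
  Pos 5: 'c' vs 'e' !=
  Pos 6: 'i' vs 'n' !=
  Pos 7: 't' vs 't' =
Hamming distance = 7


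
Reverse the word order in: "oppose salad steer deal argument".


Original: "oppose salad steer deal argument"
Words (1..n): oppose | salad | steer | deal | argument
Reversed (n..1): argument | deal | steer | salad | oppose
Result = "argument deal steer salad oppose"


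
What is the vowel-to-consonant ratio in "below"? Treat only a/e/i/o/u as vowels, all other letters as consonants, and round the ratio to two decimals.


Word: "below"
Vowels (a,e,i,o,u): 2
Consonants: 3
Ratio = 2/3
= 0.67


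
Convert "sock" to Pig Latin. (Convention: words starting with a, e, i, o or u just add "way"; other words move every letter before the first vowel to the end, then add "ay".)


Word: "sock"
Starts with consonant(s) → move to end, add 'ay'
Consonant cluster: "s"
Pig Latin = "ocksay"


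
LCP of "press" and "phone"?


Word 1: "press"
Word 2: "phone"
Comparing from start:
  Pos 0: 'p' == 'p'
  Pos 1: 'r' != 'h' (stop)
LCP = "p" (length 1)


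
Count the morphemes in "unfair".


Word: "unfair"
Morphemes: un- + fair
Each morpheme carries meaning
= 2 morphemes


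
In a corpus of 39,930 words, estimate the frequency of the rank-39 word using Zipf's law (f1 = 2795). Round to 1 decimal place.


Zipf's law: f(r) = f(1) / r
f(1) = 2795
f(39) = 2795 / 39
= 71.7 occurrences


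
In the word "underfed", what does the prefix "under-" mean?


Prefix: under-
Example: underfed = under- + fed
Meaning = insufficient


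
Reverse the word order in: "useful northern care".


Original: "useful northern care"
Words (1..n): useful | northern | care
Reversed (n..1): care | northern | useful
Result = "care northern useful"


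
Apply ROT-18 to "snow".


Word: "snow"
Shift: 18
Each letter → (letter + shift) mod 26:
  's' (18) + 18 = 10 → 'k'
  'n' (13) + 18 = 5 → 'f'
  'o' (14) + 18 = 6 → 'g'
  'w' (22) + 18 = 14 → 'o'
Result = "kfgo"


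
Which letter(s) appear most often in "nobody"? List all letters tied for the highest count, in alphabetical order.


Word: "nobody"
Letter counts:
  'b': 1
  'd': 1
  'n': 1
  'o': 2
  'y': 1
Maximum count = 2
Most frequent = 'o' (2 times each)


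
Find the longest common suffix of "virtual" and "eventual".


Word 1: "virtual"
Word 2: "eventual"
Comparing from end:
  Pos -1: 'l' == 'l'
  Pos -2: 'a' == 'a'
  Pos -3: 'u' == 'u'
  Pos -4: 't' == 't'
  Pos -5: 'r' != 'n' (stop)
LCS = "tual" (length 4)


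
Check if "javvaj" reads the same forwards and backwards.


Word: "javvaj"
Reversed: "javvaj"
Forward == Backward? javvaj == javvaj
Palindrome = Yes


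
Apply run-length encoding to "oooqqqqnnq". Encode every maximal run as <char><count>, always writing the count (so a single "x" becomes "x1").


String: "oooqqqqnnq"
Scanning for consecutive runs:
  'o' x 3
  'q' x 4
  'n' x 2
  'q' x 1
RLE = "o3q4n2q1"


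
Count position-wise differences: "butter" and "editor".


Comparing character by character (same length = 6):
  Pos 0: 'b' vs 'e' !=
  Pos 1: 'u' vs 'd' !=
  Pos 2: 't' vs 'i' !=
  Pos 3: 't' vs 't' =
  Pos 4: 'e' vs 'o' !=
  Pos 5: 'r' vs 'r' =
Hamming distance = 4


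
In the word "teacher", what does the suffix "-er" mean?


Suffix: -er
As in: teacher -> teach + -er
Meaning = one who / more


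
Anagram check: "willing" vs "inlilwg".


Word 1: "willing" → sorted: giillnw
Word 2: "inlilwg" → sorted: giillnw
Same letters? giillnw == giillnw
Anagram = Yes


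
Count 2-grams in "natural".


Word: "natural" (length 7)
Number of 2-grams = length - 2 + 1 = 7 - 2 + 1
= 6


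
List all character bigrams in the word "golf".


Word: "golf" (length 4)
Number of bigrams = 4 - 2 + 1 = 3
  Position 0: "go"
  Position 1: "ol"
  Position 2: "lf"
Bigrams = "go", "ol", "lf"


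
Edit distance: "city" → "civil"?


Word 1: "city" (length 4)
Word 2: "civil" (length 5)
One optimal edit sequence (insert/delete/substitute each cost 1):
  1. keep 'c'
  2. keep 'i'
  3. insert 'v'  (+1)
  4. substitute 't' -> 'i'  (+1)
  5. substitute 'y' -> 'l'  (+1)
Total edit operations: 3
Edit distance = 3


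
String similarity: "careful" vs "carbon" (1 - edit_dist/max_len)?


Word 1: "careful" (length 7)
Word 2: "carbon" (length 6)
One optimal edit sequence:
  1. keep 'c'
  2. keep 'a'
  3. keep 'r'
  4. delete 'e'  (+1)
  5. substitute 'f' -> 'b'  (+1)
  6. substitute 'u' -> 'o'  (+1)
  7. substitute 'l' -> 'n'  (+1)
Edit distance = 4
Max length = max(7, 6) = 7
Similarity = 1 - 4/7
= 0.4286


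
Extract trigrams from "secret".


Word: "secret" (length 6)
Number of trigrams = 6 - 3 + 1 = 4
  Position 0: "sec"
  Position 1: "ecr"
  Position 2: "cre"
  Position 3: "ret"
Trigrams = "sec", "ecr", "cre", "ret"


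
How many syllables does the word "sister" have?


Word: "sister"
Syllable breakdown: sis-ter
Counting: 2 parts
= 2 syllables


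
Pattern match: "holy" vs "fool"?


Pattern of "holy": [0, 1, 2, 3]
Pattern of "fool": [0, 1, 1, 2]
Patterns do not match
Same pattern = No


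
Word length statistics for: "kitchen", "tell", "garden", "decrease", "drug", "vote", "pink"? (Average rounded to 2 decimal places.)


Lengths: "kitchen"=7, "tell"=4, "garden"=6, "decrease"=8, "drug"=4, "vote"=4, "pink"=4
Sum = 37, Count = 7
Average = 37/7 = 5.29
= avg=5.29, min=4, max=8


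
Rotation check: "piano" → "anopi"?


Word: "piano", Candidate: "anopi"
Method: check if candidate is substring of word+word
"pianopiano" contains "anopi"? Yes
Is rotation = Yes


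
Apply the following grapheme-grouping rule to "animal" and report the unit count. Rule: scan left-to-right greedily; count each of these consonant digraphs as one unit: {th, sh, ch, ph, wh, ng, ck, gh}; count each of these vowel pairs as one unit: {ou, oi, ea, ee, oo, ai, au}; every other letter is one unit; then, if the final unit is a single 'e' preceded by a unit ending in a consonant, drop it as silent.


Word: "animal" (6 letters)
Left-to-right scan:
  (1) 'a' (letter)
  (2) 'n' (letter)
  (3) 'i' (letter)
  (4) 'm' (letter)
  (5) 'a' (letter)
  (6) 'l' (letter)
Units from scan: 6
Sound units = 6 units


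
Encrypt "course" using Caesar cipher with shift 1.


Word: "course"
Shift: 1
Each letter → (letter + shift) mod 26:
  'c' (2) + 1 = 3 → 'd'
  'o' (14) + 1 = 15 → 'p'
  'u' (20) + 1 = 21 → 'v'
  'r' (17) + 1 = 18 → 's'
  's' (18) + 1 = 19 → 't'
  'e' (4) + 1 = 5 → 'f'
Result = "dpvstf"


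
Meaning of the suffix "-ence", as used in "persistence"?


Suffix: -ence
Example: persistence = persist + -ence
Meaning = state of


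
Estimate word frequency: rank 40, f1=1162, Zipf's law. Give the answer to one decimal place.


Zipf's law: f(r) = f(1) / r
f(1) = 1162
f(40) = 1162 / 40
= 29.1 occurrences


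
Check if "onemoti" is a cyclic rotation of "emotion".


Word: "emotion", Candidate: "onemoti"
Method: check if candidate is substring of word+word
"emotionemotion" contains "onemoti"? Yes
Is rotation = Yes


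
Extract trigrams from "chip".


Word: "chip" (length 4)
Number of trigrams = 4 - 3 + 1 = 2
  Position 0: "chi"
  Position 1: "hip"
Trigrams = "chi", "hip"


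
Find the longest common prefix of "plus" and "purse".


Word 1: "plus"
Word 2: "purse"
Comparing from start:
  Pos 0: 'p' == 'p'
  Pos 1: 'l' != 'u' (stop)
LCP = "p" (length 1)


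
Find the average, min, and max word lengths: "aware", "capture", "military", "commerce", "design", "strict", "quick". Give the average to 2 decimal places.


Lengths: "aware"=5, "capture"=7, "military"=8, "commerce"=8, "design"=6, "strict"=6, "quick"=5
Sum = 45, Count = 7
Average = 45/7 = 6.43
= avg=6.43, min=5, max=8


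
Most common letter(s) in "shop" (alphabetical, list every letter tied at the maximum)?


Word: "shop"
Letter counts:
  'h': 1
  'o': 1
  'p': 1
  's': 1
Maximum count = 1
Most frequent = 'h', 'o', 'p', 's' (1 time each)


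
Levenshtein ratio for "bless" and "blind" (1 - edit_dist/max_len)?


Word 1: "bless" (length 5)
Word 2: "blind" (length 5)
One optimal edit sequence:
  1. keep 'b'
  2. keep 'l'
  3. substitute 'e' -> 'i'  (+1)
  4. substitute 's' -> 'n'  (+1)
  5. substitute 's' -> 'd'  (+1)
Edit distance = 3
Max length = max(5, 5) = 5
Similarity = 1 - 3/5
= 0.4000


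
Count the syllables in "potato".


Word: "potato"
Syllable breakdown: po | ta | to
Counting: 3 parts
= 3 syllables


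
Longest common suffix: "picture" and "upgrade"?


Word 1: "picture"
Word 2: "upgrade"
Comparing from end:
  Pos -1: 'e' == 'e'
  Pos -2: 'r' != 'd' (stop)
LCS = "e" (length 1)


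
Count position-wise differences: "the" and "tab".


Comparing character by character (same length = 3):
  Pos 0: 't' vs 't' =
  Pos 1: 'h' vs 'a' !=
  Pos 2: 'e' vs 'b' !=
Hamming distance = 2


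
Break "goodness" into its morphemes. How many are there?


Word: "goodness"
Morphemes: good + -ness
Each morpheme carries meaning
= 2 morphemes


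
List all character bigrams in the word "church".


Word: "church" (length 6)
Number of bigrams = 6 - 2 + 1 = 5
  Position 0: "ch"
  Position 1: "hu"
  Position 2: "ur"
  Position 3: "rc"
  Position 4: "ch"
Bigrams = "ch", "hu", "ur", "rc", "ch"


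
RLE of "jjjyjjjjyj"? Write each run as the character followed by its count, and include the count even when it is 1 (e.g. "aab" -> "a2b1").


String: "jjjyjjjjyj"
Scanning for consecutive runs:
  'j' x 3
  'y' x 1
  'j' x 4
  'y' x 1
  'j' x 1
RLE = "j3y1j4y1j1"


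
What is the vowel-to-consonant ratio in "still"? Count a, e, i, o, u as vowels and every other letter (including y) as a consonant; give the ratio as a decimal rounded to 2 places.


Word: "still"
Vowels (a,e,i,o,u): 1
Consonants: 4
Ratio = 1/4
= 0.25


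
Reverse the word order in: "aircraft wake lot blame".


Original: "aircraft wake lot blame"
Words (1..n): aircraft | wake | lot | blame
Reversed (n..1): blame | lot | wake | aircraft
Result = "blame lot wake aircraft"


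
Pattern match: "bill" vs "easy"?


Pattern of "bill": [0, 1, 2, 2]
Pattern of "easy": [0, 1, 2, 3]
Patterns do not match
Same pattern = No


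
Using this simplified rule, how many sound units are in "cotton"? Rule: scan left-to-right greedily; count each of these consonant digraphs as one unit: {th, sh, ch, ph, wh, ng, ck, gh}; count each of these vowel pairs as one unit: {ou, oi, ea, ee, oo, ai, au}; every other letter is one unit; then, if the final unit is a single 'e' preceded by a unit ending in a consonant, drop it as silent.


Word: "cotton" (6 letters)
Left-to-right scan:
  (1) 'c' (letter)
  (2) 'o' (letter)
  (3) 't' (letter)
  (4) 't' (letter)
  (5) 'o' (letter)
  (6) 'n' (letter)
Units from scan: 6
Sound units = 6 units


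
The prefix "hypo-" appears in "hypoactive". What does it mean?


Prefix: hypo-
Example: hypoactive (hypo- + active)
Meaning = under / below normal


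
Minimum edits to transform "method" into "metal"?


Word 1: "method" (length 6)
Word 2: "metal" (length 5)
One optimal edit sequence (insert/delete/substitute each cost 1):
  1. keep 'm'
  2. keep 'e'
  3. keep 't'
  4. delete 'h'  (+1)
  5. substitute 'o' -> 'a'  (+1)
  6. substitute 'd' -> 'l'  (+1)
Total edit operations: 3
Edit distance = 3


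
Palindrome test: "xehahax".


Word: "xehahax"
Reversed: "xahahex"
Forward == Backward? xehahax != xahahex
Palindrome = No


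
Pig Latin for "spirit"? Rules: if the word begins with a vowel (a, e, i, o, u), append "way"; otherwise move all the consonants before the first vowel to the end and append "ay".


Word: "spirit"
Starts with consonant(s) → move to end, add 'ay'
Consonant cluster: "sp"
Pig Latin = "iritspay"


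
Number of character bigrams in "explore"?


Word: "explore" (length 7)
Number of 2-grams = length - 2 + 1 = 7 - 2 + 1
= 6


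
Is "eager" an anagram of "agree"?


Word 1: "agree" → sorted: aeegr
Word 2: "eager" → sorted: aeegr
Same letters? aeegr == aeegr
Anagram = Yes


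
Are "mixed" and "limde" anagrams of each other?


Word 1: "mixed" → sorted: deimx
Word 2: "limde" → sorted: deilm
Same letters? deimx != deilm
Anagram = No


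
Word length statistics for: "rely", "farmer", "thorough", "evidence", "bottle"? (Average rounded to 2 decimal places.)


Lengths: "rely"=4, "farmer"=6, "thorough"=8, "evidence"=8, "bottle"=6
Sum = 32, Count = 5
Average = 32/5 = 6.40
= avg=6.40, min=4, max=8


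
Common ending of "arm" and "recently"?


Word 1: "arm"
Word 2: "recently"
Comparing from end:
  Pos -1: 'm' != 'y' (stop)
LCS = "" (length 0)


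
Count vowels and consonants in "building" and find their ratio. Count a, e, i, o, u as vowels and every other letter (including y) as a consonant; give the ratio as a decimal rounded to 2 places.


Word: "building"
Vowels (a,e,i,o,u): 3
Consonants: 5
Ratio = 3/5
= 0.60


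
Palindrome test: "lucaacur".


Word: "lucaacur"
Reversed: "rucaacul"
Forward == Backward? lucaacur != rucaacul
Palindrome = No


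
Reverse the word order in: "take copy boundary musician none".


Original: "take copy boundary musician none"
Words (1..n): take | copy | boundary | musician | none
Reversed (n..1): none | musician | boundary | copy | take
Result = "none musician boundary copy take"


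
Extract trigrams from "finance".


Word: "finance" (length 7)
Number of trigrams = 7 - 3 + 1 = 5
  Position 0: "fin"
  Position 1: "ina"
  Position 2: "nan"
  Position 3: "anc"
  Position 4: "nce"
Trigrams = "fin", "ina", "nan", "anc", "nce"


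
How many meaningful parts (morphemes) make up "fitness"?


Word: "fitness"
Morphemes: fit / -ness
Each morpheme carries meaning
= 2 morphemes


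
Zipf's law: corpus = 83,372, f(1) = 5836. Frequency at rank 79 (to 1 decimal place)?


Zipf's law: f(r) = f(1) / r
f(1) = 5836
f(79) = 5836 / 79
= 73.9 occurrences


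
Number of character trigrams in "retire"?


Word: "retire" (length 6)
Number of 3-grams = length - 3 + 1 = 6 - 3 + 1
= 4


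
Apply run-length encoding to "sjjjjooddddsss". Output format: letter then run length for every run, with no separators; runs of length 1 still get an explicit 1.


String: "sjjjjooddddsss"
Scanning for consecutive runs:
  's' x 1
  'j' x 4
  'o' x 2
  'd' x 4
  's' x 3
RLE = "s1j4o2d4s3"


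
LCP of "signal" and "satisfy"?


Word 1: "signal"
Word 2: "satisfy"
Comparing from start:
  Pos 0: 's' == 's'
  Pos 1: 'i' != 'a' (stop)
LCP = "s" (length 1)


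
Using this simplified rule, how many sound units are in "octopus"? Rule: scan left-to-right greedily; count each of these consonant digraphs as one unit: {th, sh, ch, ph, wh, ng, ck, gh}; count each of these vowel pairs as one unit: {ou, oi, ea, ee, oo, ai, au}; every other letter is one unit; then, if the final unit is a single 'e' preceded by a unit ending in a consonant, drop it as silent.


Word: "octopus" (7 letters)
Left-to-right scan:
  [1] 'o' (letter)
  [2] 'c' (letter)
  [3] 't' (letter)
  [4] 'o' (letter)
  [5] 'p' (letter)
  [6] 'u' (letter)
  [7] 's' (letter)
Units from scan: 7
Sound units = 7 units


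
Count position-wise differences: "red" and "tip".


Comparing character by character (same length = 3):
  Pos 0: 'r' vs 't' !=
  Pos 1: 'e' vs 'i' !=
  Pos 2: 'd' vs 'p' !=
Hamming distance = 3


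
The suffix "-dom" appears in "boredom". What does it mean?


Suffix: -dom
As in: boredom -> bore + -dom
Meaning = state / realm


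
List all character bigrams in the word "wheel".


Word: "wheel" (length 5)
Number of bigrams = 5 - 2 + 1 = 4
  Position 0: "wh"
  Position 1: "he"
  Position 2: "ee"
  Position 3: "el"
Bigrams = "wh", "he", "ee", "el"


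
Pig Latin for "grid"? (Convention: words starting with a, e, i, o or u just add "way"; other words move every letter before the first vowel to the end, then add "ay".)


Word: "grid"
Starts with consonant(s) → move to end, add 'ay'
Consonant cluster: "gr"
Pig Latin = "idgray"


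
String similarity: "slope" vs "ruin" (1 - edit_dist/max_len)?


Word 1: "slope" (length 5)
Word 2: "ruin" (length 4)
One optimal edit sequence:
  1. delete 's'  (+1)
  2. substitute 'l' -> 'r'  (+1)
  3. substitute 'o' -> 'u'  (+1)
  4. substitute 'p' -> 'i'  (+1)
  5. substitute 'e' -> 'n'  (+1)
Edit distance = 5
Max length = max(5, 4) = 5
Similarity = 1 - 5/5
= 0.0000


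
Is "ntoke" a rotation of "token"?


Word: "token", Candidate: "ntoke"
Method: check if candidate is substring of word+word
"tokentoken" contains "ntoke"? Yes
Is rotation = Yes


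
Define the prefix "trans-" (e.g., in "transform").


Prefix: trans-
As in: transform -> trans- + form
Meaning = across


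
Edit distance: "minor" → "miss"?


Word 1: "minor" (length 5)
Word 2: "miss" (length 4)
One optimal edit sequence (insert/delete/substitute each cost 1):
  1. keep 'm'
  2. keep 'i'
  3. delete 'n'  (+1)
  4. substitute 'o' -> 's'  (+1)
  5. substitute 'r' -> 's'  (+1)
Total edit operations: 3
Edit distance = 3


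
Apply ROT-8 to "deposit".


Word: "deposit"
Shift: 8
Each letter → (letter + shift) mod 26:
  'd' (3) + 8 = 11 → 'l'
  'e' (4) + 8 = 12 → 'm'
  'p' (15) + 8 = 23 → 'x'
  'o' (14) + 8 = 22 → 'w'
  's' (18) + 8 = 0 → 'a'
  'i' (8) + 8 = 16 → 'q'
  't' (19) + 8 = 1 → 'b'
Result = "lmxwaqb"


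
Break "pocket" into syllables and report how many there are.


Word: "pocket"
Syllable breakdown: pock-et
Counting: 2 parts
= 2 syllables


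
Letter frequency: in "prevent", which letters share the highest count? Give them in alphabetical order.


Word: "prevent"
Letter counts:
  'e': 2
  'n': 1
  'p': 1
  'r': 1
  't': 1
  'v': 1
Maximum count = 2
Most frequent = 'e' (2 times each)


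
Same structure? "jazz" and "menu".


Pattern of "jazz": [0, 1, 2, 2]
Pattern of "menu": [0, 1, 2, 3]
Patterns do not match
Same pattern = No


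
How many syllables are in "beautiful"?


Word: "beautiful"
Syllable breakdown: beau · ti · ful
Counting: 3 parts
= 3 syllables


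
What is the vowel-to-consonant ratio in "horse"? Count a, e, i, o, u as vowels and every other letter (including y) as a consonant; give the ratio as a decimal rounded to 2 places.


Word: "horse"
Vowels (a,e,i,o,u): 2
Consonants: 3
Ratio = 2/3
= 0.67


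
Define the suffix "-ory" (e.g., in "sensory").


Suffix: -ory
Example: sensory (sense + -ory, with a spelling change)
Meaning = relating to / place for


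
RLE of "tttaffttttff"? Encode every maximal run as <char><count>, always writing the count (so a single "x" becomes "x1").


String: "tttaffttttff"
Scanning for consecutive runs:
  't' x 3
  'a' x 1
  'f' x 2
  't' x 4
  'f' x 2
RLE = "t3a1f2t4f2"


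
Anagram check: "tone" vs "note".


Word 1: "tone" → sorted: enot
Word 2: "note" → sorted: enot
Same letters? enot == enot
Anagram = Yes


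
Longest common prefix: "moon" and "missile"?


Word 1: "moon"
Word 2: "missile"
Comparing from start:
  Pos 0: 'm' == 'm'
  Pos 1: 'o' != 'i' (stop)
LCP = "m" (length 1)


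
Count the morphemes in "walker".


Word: "walker"
Morphemes: walk / -er
Each morpheme carries meaning
= 2 morphemes


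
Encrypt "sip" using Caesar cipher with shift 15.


Word: "sip"
Shift: 15
Each letter → (letter + shift) mod 26:
  's' (18) + 15 = 7 → 'h'
  'i' (8) + 15 = 23 → 'x'
  'p' (15) + 15 = 4 → 'e'
Result = "hxe"


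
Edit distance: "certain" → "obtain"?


Word 1: "certain" (length 7)
Word 2: "obtain" (length 6)
One optimal edit sequence (insert/delete/substitute each cost 1):
  1. delete 'c'  (+1)
  2. substitute 'e' -> 'o'  (+1)
  3. substitute 'r' -> 'b'  (+1)
  4. keep 't'
  5. keep 'a'
  6. keep 'i'
  7. keep 'n'
Total edit operations: 3
Edit distance = 3


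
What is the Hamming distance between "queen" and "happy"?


Comparing character by character (same length = 5):
  Pos 0: 'q' vs 'h' !=
  Pos 1: 'u' vs 'a' !=
  Pos 2: 'e' vs 'p' !=
  Pos 3: 'e' vs 'p' !=
  Pos 4: 'n' vs 'y' !=
Hamming distance = 5


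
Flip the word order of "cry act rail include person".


Original: "cry act rail include person"
Words (1..n): cry | act | rail | include | person
Reversed (n..1): person | include | rail | act | cry
Result = "person include rail act cry"


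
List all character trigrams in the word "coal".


Word: "coal" (length 4)
Number of trigrams = 4 - 3 + 1 = 2
  Position 0: "coa"
  Position 1: "oal"
Trigrams = "coa", "oal"


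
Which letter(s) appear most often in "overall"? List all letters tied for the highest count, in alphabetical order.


Word: "overall"
Letter counts:
  'a': 1
  'e': 1
  'l': 2
  'o': 1
  'r': 1
  'v': 1
Maximum count = 2
Most frequent = 'l' (2 times each)


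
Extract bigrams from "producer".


Word: "producer" (length 8)
Number of bigrams = 8 - 2 + 1 = 7
  Position 0: "pr"
  Position 1: "ro"
  Position 2: "od"
  Position 3: "du"
  Position 4: "uc"
  Position 5: "ce"
  Position 6: "er"
Bigrams = "pr", "ro", "od", "du", "uc", "ce", "er"


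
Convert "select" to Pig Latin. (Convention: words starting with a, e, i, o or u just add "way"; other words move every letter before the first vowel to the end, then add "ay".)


Word: "select"
Starts with consonant(s) → move to end, add 'ay'
Consonant cluster: "s"
Pig Latin = "electsay"


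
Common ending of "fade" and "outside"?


Word 1: "fade"
Word 2: "outside"
Comparing from end:
  Pos -1: 'e' == 'e'
  Pos -2: 'd' == 'd'
  Pos -3: 'a' != 'i' (stop)
LCS = "de" (length 2)


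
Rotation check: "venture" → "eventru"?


Word: "venture", Candidate: "eventru"
Method: check if candidate is substring of word+word
"ventureventure" contains "eventru"? No
Is rotation = No


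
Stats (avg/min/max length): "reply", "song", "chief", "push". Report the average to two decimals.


Lengths: "reply"=5, "song"=4, "chief"=5, "push"=4
Sum = 18, Count = 4
Average = 18/4 = 4.50
= avg=4.50, min=4, max=5


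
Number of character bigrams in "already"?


Word: "already" (length 7)
Number of 2-grams = length - 2 + 1 = 7 - 2 + 1
= 6


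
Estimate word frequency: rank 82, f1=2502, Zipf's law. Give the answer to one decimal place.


Zipf's law: f(r) = f(1) / r
f(1) = 2502
f(82) = 2502 / 82
= 30.5 occurrences


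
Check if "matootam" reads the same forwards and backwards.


Word: "matootam"
Reversed: "matootam"
Forward == Backward? matootam == matootam
Palindrome = Yes


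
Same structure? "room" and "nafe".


Pattern of "room": [0, 1, 1, 2]
Pattern of "nafe": [0, 1, 2, 3]
Patterns do not match
Same pattern = No


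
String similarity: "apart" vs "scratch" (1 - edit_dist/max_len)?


Word 1: "apart" (length 5)
Word 2: "scratch" (length 7)
One optimal edit sequence:
  1. insert 's'  (+1)
  2. substitute 'a' -> 'c'  (+1)
  3. substitute 'p' -> 'r'  (+1)
  4. keep 'a'
  5. insert 't'  (+1)
  6. substitute 'r' -> 'c'  (+1)
  7. substitute 't' -> 'h'  (+1)
Edit distance = 6
Max length = max(5, 7) = 7
Similarity = 1 - 6/7
= 0.1429


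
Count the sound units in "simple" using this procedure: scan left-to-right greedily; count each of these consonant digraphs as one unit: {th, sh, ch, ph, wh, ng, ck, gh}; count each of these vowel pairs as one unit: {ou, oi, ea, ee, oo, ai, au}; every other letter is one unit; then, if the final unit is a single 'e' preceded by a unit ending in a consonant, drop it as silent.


Word: "simple" (6 letters)
Left-to-right scan:
  (1) 's' (letter)
  (2) 'i' (letter)
  (3) 'm' (letter)
  (4) 'p' (letter)
  (5) 'l' (letter)
  (6) 'e' (letter)
Units from scan: 6
Final unit is 'e' after a consonant -> drop as silent (-1)
Sound units = 5 units


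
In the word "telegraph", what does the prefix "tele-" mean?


Prefix: tele-
Example: telegraph (tele- + graph)
Meaning = distant


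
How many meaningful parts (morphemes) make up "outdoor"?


Word: "outdoor"
Morphemes: out- + door
Each morpheme carries meaning
= 2 morphemes


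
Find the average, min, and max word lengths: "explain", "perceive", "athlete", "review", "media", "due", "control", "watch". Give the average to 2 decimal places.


Lengths: "explain"=7, "perceive"=8, "athlete"=7, "review"=6, "media"=5, "due"=3, "control"=7, "watch"=5
Sum = 48, Count = 8
Average = 48/8 = 6.00
= avg=6.00, min=3, max=8


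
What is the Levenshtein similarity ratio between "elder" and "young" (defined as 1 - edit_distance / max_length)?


Word 1: "elder" (length 5)
Word 2: "young" (length 5)
One optimal edit sequence:
  1. substitute 'e' -> 'y'  (+1)
  2. substitute 'l' -> 'o'  (+1)
  3. substitute 'd' -> 'u'  (+1)
  4. substitute 'e' -> 'n'  (+1)
  5. substitute 'r' -> 'g'  (+1)
Edit distance = 5
Max length = max(5, 5) = 5
Similarity = 1 - 5/5
= 0.0000
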